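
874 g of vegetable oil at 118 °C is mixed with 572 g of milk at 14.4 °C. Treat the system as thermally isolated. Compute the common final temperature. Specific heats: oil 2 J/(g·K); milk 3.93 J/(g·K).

T_f ≈ 59.7 °C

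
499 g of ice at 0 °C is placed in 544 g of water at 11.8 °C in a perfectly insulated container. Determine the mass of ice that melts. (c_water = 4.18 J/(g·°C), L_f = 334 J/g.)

m_melted ≈ 80.3 g

Cooling the water to 0 °C releases 544·4.18·11.8 = 26832 J.
Fully melting the ice requires m_ice L_f = 499·334 = 166666 J.
Since 26832 < 166666 J, not all the ice melts; equilibrium is at 0 °C.
m_melt = 26832 / L_f = 80.34 g.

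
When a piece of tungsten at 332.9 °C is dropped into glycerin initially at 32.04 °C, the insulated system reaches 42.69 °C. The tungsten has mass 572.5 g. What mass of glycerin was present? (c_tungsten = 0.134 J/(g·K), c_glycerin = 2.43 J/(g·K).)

m ≈ 860 g

Net heat exchanged in the isolated system is zero:
572.5×0.134×(42.69 − 332.9) + m×2.43×(42.69 − 32.04) = 0
25.88 m = 22263
m = 22263/25.88 ≈ 860.3 g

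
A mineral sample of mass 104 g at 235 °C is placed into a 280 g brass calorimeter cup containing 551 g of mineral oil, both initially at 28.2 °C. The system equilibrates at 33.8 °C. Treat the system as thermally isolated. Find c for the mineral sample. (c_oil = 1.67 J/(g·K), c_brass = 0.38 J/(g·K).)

c ≈ 0.275 J/(g·K)

Heat gained plus heat lost sum to zero:
104·c·(33.8 − 235) + 551·1.67·(33.8 − 28.2) + 280·0.38·(33.8 − 28.2) = 0
-20925 c = -5748.8
c = -5748.8/-20925 ≈ 0.2747 J/(g·K)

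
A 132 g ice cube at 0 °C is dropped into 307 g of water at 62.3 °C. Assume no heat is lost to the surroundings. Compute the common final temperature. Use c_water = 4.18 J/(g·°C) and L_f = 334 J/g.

T_f ≈ 19.5 °C

Heat gained plus heat lost sum to zero:
melt ice: 132·334 = 44088
  warm the meltwater: 551.76 T
  water: 1283.3(T − 62.3)
1835 T = 79947 − 44088 = 35859
T ≈ 19.54 °C (positive, so assuming full melt was valid).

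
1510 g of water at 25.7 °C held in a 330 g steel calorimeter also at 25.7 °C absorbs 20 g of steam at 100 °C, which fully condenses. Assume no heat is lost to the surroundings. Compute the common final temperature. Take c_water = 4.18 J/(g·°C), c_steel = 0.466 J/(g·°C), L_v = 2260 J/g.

Setting the total heat transfer to zero:
steam→water at 100 °C releases m L_v = 20·2260 = 45200; condensed water 100 °C→T: 83.6(T − 100); original water: 6311.8(T − 25.7); cup: 153.78(T − 25.7)
6549.2 T = 45200 + 8360 + 166165 = 219725
T ≈ 33.55 °C — below 100 °C, confirming all the steam condensed.

T_f ≈ 33.6 °C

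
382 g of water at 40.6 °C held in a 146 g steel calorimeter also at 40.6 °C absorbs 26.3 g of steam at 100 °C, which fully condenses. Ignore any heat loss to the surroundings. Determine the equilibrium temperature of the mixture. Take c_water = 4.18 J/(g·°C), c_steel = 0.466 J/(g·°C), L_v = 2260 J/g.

Energy balance with sensible and latent terms:
steam→water at 100 °C releases m L_v = 26.3×2260 = 59438; condensate cools 100→T: 26.3×4.18×(T − 100) = 109.93(T − 100); original water: 1596.8(T − 40.6); cup: 68.04(T − 40.6)
1774.7 T = 59438 + 10993 + 67591 = 138022
T ≈ 77.77 °C — below 100 °C, confirming all the steam condensed.

T_f ≈ 77.8 °C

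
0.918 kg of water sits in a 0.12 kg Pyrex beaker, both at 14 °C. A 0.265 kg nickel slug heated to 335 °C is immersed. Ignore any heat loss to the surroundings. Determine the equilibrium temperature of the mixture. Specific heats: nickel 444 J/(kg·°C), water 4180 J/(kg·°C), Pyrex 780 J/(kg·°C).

T_f ≈ 23.3 °C

T_f = Σ m_i c_i T_i / Σ m_i c_i:
T_f = (117.66*335 + 3837.2*14 + 93.6*14) / (117.66 + 3837.2 + 93.6)
    = 94448 / 4048.5 ≈ 23.33 °C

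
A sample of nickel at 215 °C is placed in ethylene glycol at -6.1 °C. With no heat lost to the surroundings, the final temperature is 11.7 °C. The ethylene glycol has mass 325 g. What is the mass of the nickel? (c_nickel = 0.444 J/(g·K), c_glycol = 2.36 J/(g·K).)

|Q_nickel| = |Q_glycol|:
m·0.444·(215 − 11.7) = 325·2.36·(11.7 − (-6.1))
90.27 m = 13653  ⇒  m ≈ 151.2 g

m ≈ 151 g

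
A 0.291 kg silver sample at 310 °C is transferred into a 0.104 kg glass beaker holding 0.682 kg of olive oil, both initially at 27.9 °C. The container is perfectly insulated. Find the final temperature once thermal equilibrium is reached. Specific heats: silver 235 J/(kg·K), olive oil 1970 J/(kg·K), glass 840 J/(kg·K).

T_f ≈ 40.8 °C

Energy conservation, ΣQ = 0:
0.291×235×(T − 310) + 0.682×1970×(T − 27.9) + 0.104×840×(T − 27.9) = 0
68.38(T − 310) + 1343.5(T − 27.9) + 87.36(T − 27.9) = 0
(68.38 + 1343.5 + 87.36) T = 68.38×310 + 1343.5×27.9 + 87.36×27.9
T = 61121 / 1499.3 = 40.8 °C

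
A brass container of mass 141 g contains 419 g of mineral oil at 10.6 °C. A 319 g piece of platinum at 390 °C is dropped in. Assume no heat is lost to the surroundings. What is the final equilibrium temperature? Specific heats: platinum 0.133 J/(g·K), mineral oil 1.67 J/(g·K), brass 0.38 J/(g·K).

T_f ≈ 30.8 °C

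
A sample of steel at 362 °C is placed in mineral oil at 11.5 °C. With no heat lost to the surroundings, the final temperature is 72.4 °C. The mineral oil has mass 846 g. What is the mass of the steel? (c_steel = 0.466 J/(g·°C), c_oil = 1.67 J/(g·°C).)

m ≈ 638 g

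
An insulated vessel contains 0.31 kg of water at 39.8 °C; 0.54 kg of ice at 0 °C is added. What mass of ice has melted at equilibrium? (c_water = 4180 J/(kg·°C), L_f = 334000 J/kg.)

m_melted ≈ 0.154 kg

Cooling the water to 0 °C releases 0.31·4180·39.8 = 51573 J.
Fully melting the ice requires m_ice L_f = 0.54·334000 = 180360 J.
51573 J < 180360 J, so only part of the ice melts and the system sits at 0 °C.
Mass melted = 51573/334000 ≈ 0.1544 kg.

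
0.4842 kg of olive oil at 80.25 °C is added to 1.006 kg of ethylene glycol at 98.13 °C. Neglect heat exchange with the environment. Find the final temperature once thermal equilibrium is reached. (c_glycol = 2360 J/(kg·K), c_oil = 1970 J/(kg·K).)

Taking heat into each body as positive, Σ m c ΔT = 0:
1.006·2360·(T − 98.13) + 0.4842·1970·(T − 80.25) = 0
2374.2(T − 98.13) + 953.87(T − 80.25) = 0
3328 T = 309525
T = 309525 / 3328 = 93 °C

T_f ≈ 93.0 °C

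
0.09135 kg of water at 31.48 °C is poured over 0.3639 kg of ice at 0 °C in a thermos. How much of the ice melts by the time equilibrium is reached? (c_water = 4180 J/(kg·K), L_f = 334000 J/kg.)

Water can give up m c ΔT = 0.09135×4180×31.48 = 12020 J before reaching 0 °C.
To melt every bit of ice: 0.3639×334000 = 121543 J.
That's not enough to melt it all — equilibrium is at 0 °C with ice remaining.
m_melt = 12020 / L_f = 0.03599 kg.

m_melted ≈ 0.036 kg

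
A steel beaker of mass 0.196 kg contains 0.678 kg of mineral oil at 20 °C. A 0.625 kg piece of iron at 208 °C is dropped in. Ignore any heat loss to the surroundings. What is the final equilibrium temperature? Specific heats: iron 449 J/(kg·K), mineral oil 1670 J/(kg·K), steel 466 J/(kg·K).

T_f ≈ 55.1 °C

Setting the total heat transfer to zero:
0.625*449*(T − 208) + 0.678*1670*(T − 20) + 0.196*466*(T − 20) = 0
(280.62 + 1132.3 + 91.34) T = 280.62*208 + 1132.3*20 + 91.34*20
T = 82842 / 1504.2 = 55.1 °C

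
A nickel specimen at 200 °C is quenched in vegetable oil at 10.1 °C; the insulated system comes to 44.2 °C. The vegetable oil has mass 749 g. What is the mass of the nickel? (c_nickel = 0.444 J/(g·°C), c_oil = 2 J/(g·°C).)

Conservation of energy gives ΣQ = 0:
m×0.444×(44.2 − 200) + 749×2×(44.2 − 10.1) = 0
-69.18 m = -51082
m = -51082/-69.18 ≈ 738.4 g

m ≈ 738 g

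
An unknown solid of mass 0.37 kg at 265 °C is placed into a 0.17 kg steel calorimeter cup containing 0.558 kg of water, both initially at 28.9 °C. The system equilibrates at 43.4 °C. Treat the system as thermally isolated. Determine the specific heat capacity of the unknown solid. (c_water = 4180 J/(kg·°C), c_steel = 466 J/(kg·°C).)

Taking heat into each body as positive, Σ m c ΔT = 0:
0.37·c·(43.4 − 265) + 0.558·4180·(43.4 − 28.9) + 0.17·466·(43.4 − 28.9) = 0
-81.99 c = -34969
c = -34969/-81.99 ≈ 426.5 J/(kg·°C)

c ≈ 426 J/(kg·°C)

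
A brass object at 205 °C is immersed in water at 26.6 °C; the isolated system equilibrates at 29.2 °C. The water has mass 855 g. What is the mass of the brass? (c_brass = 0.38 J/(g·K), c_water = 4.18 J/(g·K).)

m ≈ 139 g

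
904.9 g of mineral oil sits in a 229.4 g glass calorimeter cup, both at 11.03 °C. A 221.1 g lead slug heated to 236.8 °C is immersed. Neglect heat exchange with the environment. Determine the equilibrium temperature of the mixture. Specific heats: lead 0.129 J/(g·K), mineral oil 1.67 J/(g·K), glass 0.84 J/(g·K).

Taking heat into each body as positive, Σ m c ΔT = 0:
221.1·0.129·(T − 236.8) + 904.9·1.67·(T − 11.03) + 229.4·0.84·(T − 11.03) = 0
28.52(T − 236.8) + 1511.2(T − 11.03) + 192.7(T − 11.03) = 0
1732.4 T = 25548
T ≈ 14.75 °C

T_f ≈ 14.7 °C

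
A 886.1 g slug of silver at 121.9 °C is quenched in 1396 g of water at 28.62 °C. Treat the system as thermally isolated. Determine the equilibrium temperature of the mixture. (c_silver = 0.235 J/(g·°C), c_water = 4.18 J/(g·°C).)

Heat lost by the silver equals heat gained by the water:
886.1×0.235×(121.9 − T) = 1396×4.18×(T − 28.62)
208.23(121.9 − T) = 5835.3(T − 28.62)
6043.5 T = 192389  ⇒  T ≈ 31.83 °C

T_f ≈ 31.8 °C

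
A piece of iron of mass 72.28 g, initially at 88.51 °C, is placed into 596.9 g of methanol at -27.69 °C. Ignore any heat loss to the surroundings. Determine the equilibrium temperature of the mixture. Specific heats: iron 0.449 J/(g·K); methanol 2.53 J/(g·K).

T_f ≈ -25.2 °C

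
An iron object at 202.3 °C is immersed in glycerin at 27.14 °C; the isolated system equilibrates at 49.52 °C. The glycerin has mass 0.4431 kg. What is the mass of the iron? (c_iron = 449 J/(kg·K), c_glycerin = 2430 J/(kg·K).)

Heat gained plus heat lost sum to zero:
m×449×(49.52 − 202.3) + 0.4431×2430×(49.52 − 27.14) = 0
-68598 m = -24097
m = -24097/-68598 ≈ 0.3513 kg

m ≈ 0.351 kg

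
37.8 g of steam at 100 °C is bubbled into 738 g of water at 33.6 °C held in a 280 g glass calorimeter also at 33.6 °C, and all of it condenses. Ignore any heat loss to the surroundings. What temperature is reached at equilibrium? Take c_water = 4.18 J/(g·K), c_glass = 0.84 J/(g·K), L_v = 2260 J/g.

T_f ≈ 61.2 °C

Energy balance with sensible and latent terms:
latent heat released on condensation: 37.8·2260 = 85428; condensed water 100 °C→T: 158(T − 100); original water: 3084.8(T − 33.6); glass cup: 280·0.84·(T − 33.6) = 235.2(T − 33.6)
3478 T = 85428 + 15800 + 111553 = 212782
T ≈ 61.18 °C (< 100 °C, so full condensation is consistent).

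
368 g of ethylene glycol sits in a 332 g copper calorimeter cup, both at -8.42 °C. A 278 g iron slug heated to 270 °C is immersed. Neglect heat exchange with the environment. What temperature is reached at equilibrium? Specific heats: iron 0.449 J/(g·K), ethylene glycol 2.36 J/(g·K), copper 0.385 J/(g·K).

T_f ≈ 22.6 °C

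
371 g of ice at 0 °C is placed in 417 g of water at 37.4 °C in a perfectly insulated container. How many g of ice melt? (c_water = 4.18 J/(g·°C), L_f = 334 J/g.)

Cooling the water to 0 °C releases 417·4.18·37.4 = 65190 J.
To melt every bit of ice: 371·334 = 123914 J.
65190 J < 123914 J, so only part of the ice melts and the system sits at 0 °C.
Mass melted = 65190/334 ≈ 195.2 g.

m_melted ≈ 195 g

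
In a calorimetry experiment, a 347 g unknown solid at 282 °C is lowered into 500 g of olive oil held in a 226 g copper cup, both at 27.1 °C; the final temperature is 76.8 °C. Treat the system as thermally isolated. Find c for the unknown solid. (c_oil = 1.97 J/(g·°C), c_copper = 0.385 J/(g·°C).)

c ≈ 0.748 J/(g·°C)

Setting the total heat transfer to zero:
347×c×(76.8 − 282) + 500×1.97×(76.8 − 27.1) + 226×0.385×(76.8 − 27.1) = 0
-71204 c = -53279
c = -53279/-71204 ≈ 0.7483 J/(g·°C)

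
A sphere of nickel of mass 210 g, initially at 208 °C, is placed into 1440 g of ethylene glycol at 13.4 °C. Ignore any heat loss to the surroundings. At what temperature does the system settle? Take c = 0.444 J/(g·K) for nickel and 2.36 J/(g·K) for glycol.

T_f ≈ 18.6 °C

Energy conservation, ΣQ = 0:
210*0.444*(T − 208) + 1440*2.36*(T − 13.4) = 0
93.24(T − 208) + 3398.4(T − 13.4) = 0
(93.24 + 3398.4) T = 93.24*208 + 3398.4*13.4
T ≈ 18.60 °C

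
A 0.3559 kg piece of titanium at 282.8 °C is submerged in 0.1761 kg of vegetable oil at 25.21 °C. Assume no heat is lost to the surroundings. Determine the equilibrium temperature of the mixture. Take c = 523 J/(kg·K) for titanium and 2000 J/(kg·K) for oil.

Let T be the final temperature. ΣQ_i = 0:
0.3559*523*(T − 282.8) + 0.1761*2000*(T − 25.21) = 0
538.34 T = 61518
T = 61518 / 538.34 = 114 °C

T_f ≈ 114.3 °C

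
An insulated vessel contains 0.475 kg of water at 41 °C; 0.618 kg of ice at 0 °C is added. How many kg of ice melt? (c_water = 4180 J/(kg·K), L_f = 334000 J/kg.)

Heat available from the water dropping to 0 °C: 0.475×4180×41 = 81406 J.
To melt every bit of ice: 0.618×334000 = 206412 J.
That's not enough to melt it all — equilibrium is at 0 °C with ice remaining.
m_melted×334000 = 81406  ⇒  m_melted ≈ 0.2437 kg.

m_melted ≈ 0.244 kg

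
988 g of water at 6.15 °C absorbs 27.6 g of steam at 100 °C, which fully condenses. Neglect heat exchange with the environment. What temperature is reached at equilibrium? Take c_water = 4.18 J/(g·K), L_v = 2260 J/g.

Conservation of energy gives ΣQ = 0:
steam→water at 100 °C releases m L_v = 27.6·2260 = 62376; condensed water 100 °C→T: 115.37(T − 100); water warms: 988·4.18·(T − 6.15) = 4129.8(T − 6.15)
4245.2 T = 62376 + 11537 + 25399 = 99311
T ≈ 23.39 °C — below 100 °C, confirming all the steam condensed.

T_f ≈ 23.4 °C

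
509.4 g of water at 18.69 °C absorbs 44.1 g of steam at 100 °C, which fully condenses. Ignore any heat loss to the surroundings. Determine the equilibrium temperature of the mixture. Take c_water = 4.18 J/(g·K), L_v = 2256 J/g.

T_f ≈ 68.2 °C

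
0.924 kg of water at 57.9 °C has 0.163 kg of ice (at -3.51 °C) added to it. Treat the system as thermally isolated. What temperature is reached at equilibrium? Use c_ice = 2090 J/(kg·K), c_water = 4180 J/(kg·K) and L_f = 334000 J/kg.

Net heat exchanged in the isolated system is zero:
ice -3.51→0 °C: 0.163×2090×3.51 = 1195.8; melt ice: 0.163×334000 = 54442; meltwater 0→T: 0.163×4180×T = 681.34 T; water: 3862.3(T − 57.9)
4543.7 T = 223628 − 55638 = 167991
T ≈ 36.97 °C (positive, so assuming full melt was valid).

T_f ≈ 37.0 °C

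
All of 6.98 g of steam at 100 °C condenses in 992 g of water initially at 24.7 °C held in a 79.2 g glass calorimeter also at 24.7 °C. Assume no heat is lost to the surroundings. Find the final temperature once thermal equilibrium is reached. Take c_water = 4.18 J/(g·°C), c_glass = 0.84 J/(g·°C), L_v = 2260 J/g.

Net heat exchanged in the isolated system is zero:
steam→water at 100 °C releases m L_v = 6.98·2260 = 15775
  condensate cools 100→T: 6.98·4.18·(T − 100) = 29.18(T − 100)
  water warms: 992·4.18·(T − 24.7) = 4146.6(T − 24.7)
  cup: 66.53(T − 24.7)
4242.3 T = 15775 + 2917.6 + 104063 = 122756
T ≈ 28.94 °C (< 100 °C, so full condensation is consistent).

T_f ≈ 28.9 °C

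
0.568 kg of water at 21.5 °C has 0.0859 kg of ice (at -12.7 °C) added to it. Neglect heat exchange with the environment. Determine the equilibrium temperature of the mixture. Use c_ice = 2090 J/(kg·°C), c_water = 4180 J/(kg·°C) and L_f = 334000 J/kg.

T_f ≈ 7.3 °C

Taking heat into each body as positive, Σ m c ΔT = 0:
warm ice to 0 °C: 0.0859·2090·(0 − (-12.7)) = 2280; latent heat to melt: 0.0859·334000 = 28691; warm the meltwater: 359.06 T; water: 2374.2(T − 21.5)
2733.3 T = 51046 − 30971 = 20076
T ≈ 7.34 °C. Since T > 0 °C, the all-ice-melts assumption holds.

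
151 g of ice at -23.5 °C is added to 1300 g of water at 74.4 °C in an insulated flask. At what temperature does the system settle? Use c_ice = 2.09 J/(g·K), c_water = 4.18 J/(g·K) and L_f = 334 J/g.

T_f ≈ 57.1 °C

Sum of m c ΔT and latent-heat terms is zero:
ice -23.5→0 °C: 151·2.09·23.5 = 7416.4
  fusion: m_ice L_f = 151·334 = 50434
  meltwater 0→T: 151·4.18·T = 631.18 T
  water cools: 1300·4.18·(T − 74.4) = 5434(T − 74.4)
6065.2 T = 404290 − 57850 = 346439
T ≈ 57.12 °C — above 0 °C, consistent with complete melting.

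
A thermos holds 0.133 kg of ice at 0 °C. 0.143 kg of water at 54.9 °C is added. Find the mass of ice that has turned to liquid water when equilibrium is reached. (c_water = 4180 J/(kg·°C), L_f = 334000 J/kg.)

Water can give up m c ΔT = 0.143·4180·54.9 = 32816 J before reaching 0 °C.
Fully melting the ice requires m_ice L_f = 0.133·334000 = 44422 J.
Since 32816 < 44422 J, not all the ice melts; equilibrium is at 0 °C.
m_melt = 32816 / L_f = 0.09825 kg.

m_melted ≈ 0.0983 kg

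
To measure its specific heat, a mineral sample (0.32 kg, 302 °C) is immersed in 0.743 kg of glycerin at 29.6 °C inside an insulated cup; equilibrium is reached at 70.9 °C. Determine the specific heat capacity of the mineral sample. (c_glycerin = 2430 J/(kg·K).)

Heat lost by the mineral sample = heat gained by the glycerin:
0.32×c×(302 − 70.9) = 0.743×2430×(70.9 − 29.6)
73.95 c = 74567  ⇒  c ≈ 1008 J/(kg·K)

c ≈ 1010 J/(kg·K)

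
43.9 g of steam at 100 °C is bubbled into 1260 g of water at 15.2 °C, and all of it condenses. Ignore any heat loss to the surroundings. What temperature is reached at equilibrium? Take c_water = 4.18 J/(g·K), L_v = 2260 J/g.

Taking heat into each body as positive, Σ m c ΔT = 0:
condense steam: −43.9·2260 = −99214; condensed water 100 °C→T: 183.5(T − 100); water warms: 1260·4.18·(T − 15.2) = 5266.8(T − 15.2)
5450.3 T = 99214 + 18350 + 80055 = 197620
T ≈ 36.26 °C, under the boiling point, so the assumption holds.

T_f ≈ 36.3 °C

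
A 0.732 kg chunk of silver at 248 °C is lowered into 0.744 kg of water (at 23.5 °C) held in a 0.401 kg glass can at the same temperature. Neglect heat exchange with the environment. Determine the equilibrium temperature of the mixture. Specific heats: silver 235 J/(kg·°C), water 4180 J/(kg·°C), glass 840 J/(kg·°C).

Heat gained plus heat lost sum to zero:
0.732×235×(T − 248) + 0.744×4180×(T − 23.5) + 0.401×840×(T − 23.5) = 0
172.02(T − 248) + 3109.9(T − 23.5) + 336.84(T − 23.5) = 0
(172.02 + 3109.9 + 336.84) T = 172.02×248 + 3109.9×23.5 + 336.84×23.5
T = 123660/3618.8 ≈ 34.17 °C

T_f ≈ 34.2 °C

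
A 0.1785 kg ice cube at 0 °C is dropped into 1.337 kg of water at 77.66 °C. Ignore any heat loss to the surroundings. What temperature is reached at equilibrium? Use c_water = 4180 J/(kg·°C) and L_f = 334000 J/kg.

Setting the total heat transfer to zero:
melt ice: 0.1785×334000 = 59619; warm the meltwater: 746.13 T; water: 5588.7(T − 77.66)
6334.8 T = 434015 − 59619 = 374396
T ≈ 59.10 °C (positive, so assuming full melt was valid).

T_f ≈ 59.1 °C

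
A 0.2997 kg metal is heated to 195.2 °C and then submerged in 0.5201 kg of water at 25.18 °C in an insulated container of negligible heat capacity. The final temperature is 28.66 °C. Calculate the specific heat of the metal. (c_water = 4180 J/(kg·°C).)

m_s c (T_s − T_f) = m_water c_water (T_f − T_0):
0.2997×c×(195.2 − 28.66) = 0.5201×4180×(28.66 − 25.18)
49.91 c = 7565.6  ⇒  c ≈ 151.6 J/(kg·°C)

c ≈ 152 J/(kg·°C)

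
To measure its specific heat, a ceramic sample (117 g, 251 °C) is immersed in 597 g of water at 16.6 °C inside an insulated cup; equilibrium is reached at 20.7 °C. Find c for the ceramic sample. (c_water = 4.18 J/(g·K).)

c ≈ 0.38 J/(g·K)

Taking heat into each body as positive, Σ m c ΔT = 0:
117×c×(20.7 − 251) + 597×4.18×(20.7 − 16.6) = 0
-26945 c = -10231
c = -10231/-26945 ≈ 0.3797 J/(g·K)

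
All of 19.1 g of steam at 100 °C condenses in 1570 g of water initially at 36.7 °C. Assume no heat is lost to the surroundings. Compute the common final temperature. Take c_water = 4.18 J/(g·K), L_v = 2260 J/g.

T_f ≈ 44.0 °C

Heat gained plus heat lost sum to zero:
condense steam: −19.1×2260 = −43166
  condensate cools 100→T: 19.1×4.18×(T − 100) = 79.84(T − 100)
  original water: 6562.6(T − 36.7)
6642.4 T = 43166 + 7983.8 + 240847 = 291997
T ≈ 43.96 °C — below 100 °C, confirming all the steam condensed.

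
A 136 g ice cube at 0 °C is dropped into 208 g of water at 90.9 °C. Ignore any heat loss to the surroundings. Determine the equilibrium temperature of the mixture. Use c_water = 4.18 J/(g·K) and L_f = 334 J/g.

T_f ≈ 23.4 °C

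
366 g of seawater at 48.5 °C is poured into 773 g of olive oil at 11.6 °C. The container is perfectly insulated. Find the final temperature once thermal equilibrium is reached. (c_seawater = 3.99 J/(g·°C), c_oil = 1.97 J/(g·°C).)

T_f ≈ 29.7 °C

Net heat exchanged in the isolated system is zero:
366·3.99·(T − 48.5) + 773·1.97·(T − 11.6) = 0
1460.3(T − 48.5) + 1522.8(T − 11.6) = 0
(1460.3 + 1522.8) T = 1460.3·48.5 + 1522.8·11.6
T ≈ 29.66 °C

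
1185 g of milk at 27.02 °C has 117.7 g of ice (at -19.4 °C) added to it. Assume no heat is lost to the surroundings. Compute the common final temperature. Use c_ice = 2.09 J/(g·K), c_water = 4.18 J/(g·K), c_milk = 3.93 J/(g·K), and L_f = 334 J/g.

Energy conservation, ΣQ = 0:
warm ice to 0 °C: 117.7×2.09×(0 − (-19.4)) = 4772.3
  fusion: m_ice L_f = 117.7×334 = 39312
  meltwater 0→T: 117.7×4.18×T = 491.99 T
  milk cools: 1185×3.93×(T − 27.02) = 4657.1(T − 27.02)
5149 T = 125833 − 44084 = 81749
T ≈ 15.88 °C — above 0 °C, consistent with complete melting.

T_f ≈ 15.9 °C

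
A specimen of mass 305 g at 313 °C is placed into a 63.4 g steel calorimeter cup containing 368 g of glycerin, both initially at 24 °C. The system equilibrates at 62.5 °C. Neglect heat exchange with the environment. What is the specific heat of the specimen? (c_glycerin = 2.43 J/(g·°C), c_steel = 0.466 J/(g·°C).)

Setting the total heat transfer to zero:
305×c×(62.5 − 313) + 368×2.43×(62.5 − 24) + 63.4×0.466×(62.5 − 24) = 0
-76402 c = -35566
c = -35566/-76402 ≈ 0.4655 J/(g·°C)

c ≈ 0.466 J/(g·°C)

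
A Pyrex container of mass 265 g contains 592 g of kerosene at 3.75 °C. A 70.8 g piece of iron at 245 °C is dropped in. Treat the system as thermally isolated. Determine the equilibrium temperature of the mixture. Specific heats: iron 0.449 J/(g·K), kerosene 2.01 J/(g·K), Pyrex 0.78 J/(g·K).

Heat gained plus heat lost sum to zero:
70.8·0.449·(T − 245) + 592·2.01·(T − 3.75) + 265·0.78·(T − 3.75) = 0
(31.79 + 1189.9 + 206.7) T = 31.79·245 + 1189.9·3.75 + 206.7·3.75
T ≈ 9.12 °C

T_f ≈ 9.1 °C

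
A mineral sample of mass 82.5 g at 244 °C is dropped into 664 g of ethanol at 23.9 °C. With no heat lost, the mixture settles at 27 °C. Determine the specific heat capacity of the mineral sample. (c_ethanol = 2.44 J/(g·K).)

c ≈ 0.281 J/(g·K)

Heat lost by the mineral sample = heat gained by the ethanol:
82.5·c·(244 − 27) = 664·2.44·(27 − 23.9)
17902 c = 5022.5  ⇒  c ≈ 0.2805 J/(g·K)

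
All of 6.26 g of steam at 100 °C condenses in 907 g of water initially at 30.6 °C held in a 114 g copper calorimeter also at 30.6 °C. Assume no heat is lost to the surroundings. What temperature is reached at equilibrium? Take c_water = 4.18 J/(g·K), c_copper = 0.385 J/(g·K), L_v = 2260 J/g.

T_f ≈ 34.7 °C

Conservation of energy gives ΣQ = 0:
latent heat released on condensation: 6.26·2260 = 14148
  condensed water 100 °C→T: 26.17(T − 100)
  original water: 3791.3(T − 30.6)
  copper cup: 114·0.385·(T − 30.6) = 43.89(T − 30.6)
3861.3 T = 14148 + 2616.7 + 117356 = 134120
T ≈ 34.73 °C, under the boiling point, so the assumption holds.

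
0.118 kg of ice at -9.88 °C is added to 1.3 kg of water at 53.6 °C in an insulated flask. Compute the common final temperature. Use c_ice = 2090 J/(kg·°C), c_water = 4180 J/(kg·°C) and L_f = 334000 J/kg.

T_f ≈ 42.1 °C

Let T be the final temperature. ΣQ_i = 0:
ice -9.88→0 °C: 0.118×2090×9.88 = 2436.6
  fusion: m_ice L_f = 0.118×334000 = 39412
  warm the meltwater: 493.24 T
  water cools: 1.3×4180×(T − 53.6) = 5434(T − 53.6)
5927.2 T = 291262 − 41849 = 249414
T ≈ 42.08 °C. Since T > 0 °C, the all-ice-melts assumption holds.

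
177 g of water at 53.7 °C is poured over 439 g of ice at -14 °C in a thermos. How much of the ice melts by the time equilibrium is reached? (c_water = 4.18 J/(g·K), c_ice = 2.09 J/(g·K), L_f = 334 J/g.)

Water can give up m c ΔT = 177·4.18·53.7 = 39730 J before reaching 0 °C.
Warming the ice to 0 °C takes 439·2.09·14 = 12845 J, leaving 26885 J for melting.
Fully melting the ice requires m_ice L_f = 439·334 = 146626 J.
26885 J < 146626 J, so only part of the ice melts and the system sits at 0 °C.
Mass melted = 26885/334 ≈ 80.5 g.

m_melted ≈ 80.5 g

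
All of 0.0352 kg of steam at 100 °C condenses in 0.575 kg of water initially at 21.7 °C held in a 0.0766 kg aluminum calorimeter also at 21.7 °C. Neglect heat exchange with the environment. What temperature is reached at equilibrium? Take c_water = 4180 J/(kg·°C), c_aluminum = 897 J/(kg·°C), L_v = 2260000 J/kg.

T_f ≈ 56.5 °C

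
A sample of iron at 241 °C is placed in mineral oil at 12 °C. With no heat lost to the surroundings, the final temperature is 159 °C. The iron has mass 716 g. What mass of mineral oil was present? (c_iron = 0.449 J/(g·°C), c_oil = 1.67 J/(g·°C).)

Heat lost by the iron = heat gained by the oil:
716·0.449·(241 − 159) = m·1.67·(159 − 12)
245.49 m = 26362  ⇒  m ≈ 107.4 g

m ≈ 107 g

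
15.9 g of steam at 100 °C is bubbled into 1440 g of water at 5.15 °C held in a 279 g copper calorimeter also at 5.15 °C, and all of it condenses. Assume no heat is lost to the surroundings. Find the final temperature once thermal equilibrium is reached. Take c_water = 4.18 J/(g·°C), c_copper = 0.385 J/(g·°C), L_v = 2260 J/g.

Setting the total heat transfer to zero:
condense steam: −15.9·2260 = −35934
  condensed water 100 °C→T: 66.46(T − 100)
  water warms: 1440·4.18·(T − 5.15) = 6019.2(T − 5.15)
  copper cup: 279·0.385·(T − 5.15) = 107.42(T − 5.15)
6193.1 T = 35934 + 6646.2 + 31552 = 74132
T ≈ 11.97 °C, under the boiling point, so the assumption holds.

T_f ≈ 12.0 °C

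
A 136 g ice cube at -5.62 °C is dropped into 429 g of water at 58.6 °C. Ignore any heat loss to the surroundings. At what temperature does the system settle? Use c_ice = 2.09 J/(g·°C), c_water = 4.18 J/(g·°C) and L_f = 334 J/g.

Conservation of energy gives ΣQ = 0:
ice -5.62→0 °C: 136·2.09·5.62 = 1597.4; melt ice: 136·334 = 45424; warm the meltwater: 568.48 T; water: 1793.2(T − 58.6)
2361.7 T = 105083 − 47021 = 58061
T ≈ 24.58 °C (positive, so assuming full melt was valid).

T_f ≈ 24.6 °C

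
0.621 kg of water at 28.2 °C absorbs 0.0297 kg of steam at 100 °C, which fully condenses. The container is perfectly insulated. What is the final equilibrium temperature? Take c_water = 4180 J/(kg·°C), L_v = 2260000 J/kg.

Heat gained plus heat lost sum to zero:
steam→water at 100 °C releases m L_v = 0.0297·2260000 = 67122
  condensate cools 100→T: 0.0297·4180·(T − 100) = 124.15(T − 100)
  water warms: 0.621·4180·(T − 28.2) = 2595.8(T − 28.2)
2719.9 T = 67122 + 12415 + 73201 = 152738
T ≈ 56.16 °C, under the boiling point, so the assumption holds.

T_f ≈ 56.2 °C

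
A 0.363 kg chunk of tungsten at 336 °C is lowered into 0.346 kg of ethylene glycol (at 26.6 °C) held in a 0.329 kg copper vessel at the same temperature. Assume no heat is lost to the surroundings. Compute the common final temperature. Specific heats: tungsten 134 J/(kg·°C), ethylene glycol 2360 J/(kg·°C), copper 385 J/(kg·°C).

Heat gained plus heat lost sum to zero:
0.363×134×(T − 336) + 0.346×2360×(T − 26.6) + 0.329×385×(T − 26.6) = 0
991.87 T = 41433
T ≈ 41.77 °C

T_f ≈ 41.8 °C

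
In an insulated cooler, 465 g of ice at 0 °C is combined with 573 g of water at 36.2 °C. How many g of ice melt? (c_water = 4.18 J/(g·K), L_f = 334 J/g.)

m_melted ≈ 260 g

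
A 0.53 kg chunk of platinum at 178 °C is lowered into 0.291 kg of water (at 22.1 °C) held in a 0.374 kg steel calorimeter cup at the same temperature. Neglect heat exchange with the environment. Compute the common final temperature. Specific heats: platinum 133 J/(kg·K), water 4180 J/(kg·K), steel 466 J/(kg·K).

T_f is the heat-capacity-weighted average of the initial temperatures:
T_f = (70.49·178 + 1216.4·22.1 + 174.28·22.1) / (70.49 + 1216.4 + 174.28)
    = 43281 / 1461.2 ≈ 29.62 °C

T_f ≈ 29.6 °C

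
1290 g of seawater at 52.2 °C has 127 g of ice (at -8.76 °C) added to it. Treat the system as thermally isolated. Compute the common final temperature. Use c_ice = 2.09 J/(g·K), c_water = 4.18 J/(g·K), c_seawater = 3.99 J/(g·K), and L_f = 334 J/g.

T_f ≈ 39.4 °C

Let T be the final temperature. ΣQ_i = 0:
warm ice to 0 °C: 127×2.09×(0 − (-8.76)) = 2325.2
  latent heat to melt: 127×334 = 42418
  meltwater 0→T: 127×4.18×T = 530.86 T
  seawater: 5147.1(T − 52.2)
5678 T = 268679 − 44743 = 223935
T ≈ 39.44 °C (positive, so assuming full melt was valid).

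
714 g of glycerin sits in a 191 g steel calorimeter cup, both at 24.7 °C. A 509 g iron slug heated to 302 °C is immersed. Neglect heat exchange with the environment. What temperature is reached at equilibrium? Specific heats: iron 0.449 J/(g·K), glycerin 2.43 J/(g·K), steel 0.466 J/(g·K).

Net heat exchanged in the isolated system is zero:
509·0.449·(T − 302) + 714·2.43·(T − 24.7) + 191·0.466·(T − 24.7) = 0
228.54(T − 302) + 1735(T − 24.7) + 89.01(T − 24.7) = 0
(228.54 + 1735 + 89.01) T = 228.54·302 + 1735·24.7 + 89.01·24.7
T ≈ 55.58 °C

T_f ≈ 55.6 °C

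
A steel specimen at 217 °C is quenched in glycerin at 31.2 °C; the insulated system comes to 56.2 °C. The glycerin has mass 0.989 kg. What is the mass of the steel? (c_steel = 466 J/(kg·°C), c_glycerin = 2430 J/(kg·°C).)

m ≈ 0.802 kg

Taking heat into each body as positive, Σ m c ΔT = 0:
m·466·(56.2 − 217) + 0.989·2430·(56.2 − 31.2) = 0
-74933 m = -60082
m = -60082/-74933 ≈ 0.8018 kg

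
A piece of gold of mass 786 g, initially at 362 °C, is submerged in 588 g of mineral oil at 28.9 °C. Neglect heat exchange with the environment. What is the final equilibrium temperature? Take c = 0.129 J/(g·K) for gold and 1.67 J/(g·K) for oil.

Let T be the final temperature. ΣQ_i = 0:
786·0.129·(T − 362) + 588·1.67·(T − 28.9) = 0
(101.39 + 981.96) T = 101.39·362 + 981.96·28.9
T = 65083 / 1083.4 = 60.1 °C

T_f ≈ 60.1 °C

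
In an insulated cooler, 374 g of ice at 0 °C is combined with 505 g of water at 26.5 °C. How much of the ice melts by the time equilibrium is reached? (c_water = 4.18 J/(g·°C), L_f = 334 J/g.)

Cooling the water to 0 °C releases 505·4.18·26.5 = 55939 J.
Fully melting the ice requires m_ice L_f = 374·334 = 124916 J.
55939 J < 124916 J, so only part of the ice melts and the system sits at 0 °C.
m_melt = 55939 / L_f = 167.5 g.

m_melted ≈ 167 g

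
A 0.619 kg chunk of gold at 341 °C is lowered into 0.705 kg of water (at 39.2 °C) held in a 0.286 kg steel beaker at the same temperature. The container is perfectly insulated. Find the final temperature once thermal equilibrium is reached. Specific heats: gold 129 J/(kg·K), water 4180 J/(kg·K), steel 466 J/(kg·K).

T_f ≈ 46.8 °C

T_f = Σ m_i c_i T_i / Σ m_i c_i:
T_f = (79.85×341 + 2946.9×39.2 + 133.28×39.2) / (79.85 + 2946.9 + 133.28)
    = 147972 / 3160 ≈ 46.83 °C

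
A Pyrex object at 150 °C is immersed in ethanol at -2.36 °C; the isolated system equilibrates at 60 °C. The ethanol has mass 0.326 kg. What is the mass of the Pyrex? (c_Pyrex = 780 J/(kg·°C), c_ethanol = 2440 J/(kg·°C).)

|Q_Pyrex| = |Q_ethanol|:
m·780·(150 − 60) = 0.326·2440·(60 − (-2.36))
70200 m = 49604  ⇒  m ≈ 0.7066 kg

m ≈ 0.707 kg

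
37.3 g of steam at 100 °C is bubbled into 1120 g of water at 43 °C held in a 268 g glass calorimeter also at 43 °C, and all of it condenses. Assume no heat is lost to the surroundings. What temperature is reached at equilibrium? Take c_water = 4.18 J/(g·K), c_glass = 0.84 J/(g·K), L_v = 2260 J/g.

T_f ≈ 61.4 °C

Net heat exchanged in the isolated system is zero:
condense steam: −37.3·2260 = −84298; condensed water 100 °C→T: 155.91(T − 100); water warms: 1120·4.18·(T − 43) = 4681.6(T − 43); cup: 225.12(T − 43)
5062.6 T = 84298 + 15591 + 210989 = 310878
T ≈ 61.41 °C, under the boiling point, so the assumption holds.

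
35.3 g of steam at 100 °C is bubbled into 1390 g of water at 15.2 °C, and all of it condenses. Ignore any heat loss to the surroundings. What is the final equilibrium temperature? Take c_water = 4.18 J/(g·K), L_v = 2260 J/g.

T_f ≈ 30.7 °C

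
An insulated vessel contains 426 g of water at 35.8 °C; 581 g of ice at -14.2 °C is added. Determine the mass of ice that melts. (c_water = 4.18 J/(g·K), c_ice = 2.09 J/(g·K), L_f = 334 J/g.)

m_melted ≈ 139 g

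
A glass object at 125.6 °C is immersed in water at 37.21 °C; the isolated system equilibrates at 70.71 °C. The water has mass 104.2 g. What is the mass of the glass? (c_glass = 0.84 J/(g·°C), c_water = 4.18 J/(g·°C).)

m ≈ 316 g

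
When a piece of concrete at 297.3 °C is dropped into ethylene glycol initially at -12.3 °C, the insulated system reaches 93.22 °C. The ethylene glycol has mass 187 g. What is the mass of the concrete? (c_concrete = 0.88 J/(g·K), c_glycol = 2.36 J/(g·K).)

m ≈ 259 g

Heat lost by the concrete = heat gained by the glycol:
m·0.88·(297.3 − 93.22) = 187·2.36·(93.22 − (-12.3))
179.59 m = 46568  ⇒  m ≈ 259.3 g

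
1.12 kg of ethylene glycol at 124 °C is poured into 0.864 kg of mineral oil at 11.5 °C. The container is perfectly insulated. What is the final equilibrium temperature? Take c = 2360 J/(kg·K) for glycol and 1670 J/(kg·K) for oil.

Heat gained plus heat lost sum to zero:
1.12*2360*(T − 124) + 0.864*1670*(T − 11.5) = 0
(2643.2 + 1442.9) T = 2643.2*124 + 1442.9*11.5
T ≈ 84.27 °C

T_f ≈ 84.3 °C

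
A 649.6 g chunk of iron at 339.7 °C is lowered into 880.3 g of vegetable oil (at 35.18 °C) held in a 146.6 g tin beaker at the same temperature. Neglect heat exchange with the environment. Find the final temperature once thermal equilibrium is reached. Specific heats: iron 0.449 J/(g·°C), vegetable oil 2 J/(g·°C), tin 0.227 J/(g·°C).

T_f ≈ 77.8 °C

Conservation of energy gives ΣQ = 0:
649.6*0.449*(T − 339.7) + 880.3*2*(T − 35.18) + 146.6*0.227*(T − 35.18) = 0
2085.5 T = 162189
T = 162189/2085.5 ≈ 77.77 °C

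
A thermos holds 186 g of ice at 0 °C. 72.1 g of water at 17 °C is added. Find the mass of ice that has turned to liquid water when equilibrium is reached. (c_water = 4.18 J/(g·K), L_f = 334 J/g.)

Heat available from the water dropping to 0 °C: 72.1×4.18×17 = 5123.4 J.
Fully melting the ice requires m_ice L_f = 186×334 = 62124 J.
That's not enough to melt it all — equilibrium is at 0 °C with ice remaining.
m_melted×334 = 5123.4  ⇒  m_melted ≈ 15.34 g.

m_melted ≈ 15.3 g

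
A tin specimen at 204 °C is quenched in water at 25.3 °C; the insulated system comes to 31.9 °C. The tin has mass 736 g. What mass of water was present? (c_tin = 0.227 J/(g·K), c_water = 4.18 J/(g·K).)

m ≈ 1040 g

|Q_tin| = |Q_water|:
736×0.227×(204 − 31.9) = m×4.18×(31.9 − 25.3)
27.59 m = 28753  ⇒  m ≈ 1042 g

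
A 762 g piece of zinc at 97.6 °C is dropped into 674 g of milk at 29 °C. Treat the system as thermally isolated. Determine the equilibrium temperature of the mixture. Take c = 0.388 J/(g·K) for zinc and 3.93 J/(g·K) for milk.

T_f ≈ 35.9 °C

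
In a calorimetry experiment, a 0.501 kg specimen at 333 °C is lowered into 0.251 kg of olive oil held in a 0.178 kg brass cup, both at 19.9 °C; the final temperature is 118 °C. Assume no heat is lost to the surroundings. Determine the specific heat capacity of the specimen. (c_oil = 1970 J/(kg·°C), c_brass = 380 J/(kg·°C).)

c ≈ 512 J/(kg·°C)

Net heat exchanged in the isolated system is zero:
0.501·c·(118 − 333) + 0.251·1970·(118 − 19.9) + 0.178·380·(118 − 19.9) = 0
-107.72 c = -55143
c = -55143/-107.72 ≈ 511.9 J/(kg·°C)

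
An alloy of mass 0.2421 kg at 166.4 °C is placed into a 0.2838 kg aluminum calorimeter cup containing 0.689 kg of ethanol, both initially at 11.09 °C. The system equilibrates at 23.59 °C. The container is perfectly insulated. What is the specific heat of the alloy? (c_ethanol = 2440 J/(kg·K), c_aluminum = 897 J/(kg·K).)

c ≈ 700 J/(kg·K)

Setting the total heat transfer to zero:
0.2421·c·(23.59 − 166.4) + 0.689·2440·(23.59 − 11.09) + 0.2838·897·(23.59 − 11.09) = 0
-34.57 c = -24197
c = -24197/-34.57 ≈ 699.8 J/(kg·K)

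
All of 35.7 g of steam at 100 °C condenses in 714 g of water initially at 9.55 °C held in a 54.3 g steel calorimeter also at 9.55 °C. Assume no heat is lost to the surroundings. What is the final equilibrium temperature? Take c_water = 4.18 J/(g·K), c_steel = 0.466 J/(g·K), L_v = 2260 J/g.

T_f ≈ 39.4 °C

Taking heat into each body as positive, Σ m c ΔT = 0:
steam→water at 100 °C releases m L_v = 35.7·2260 = 80682; condensed water 100 °C→T: 149.23(T − 100); water warms: 714·4.18·(T − 9.55) = 2984.5(T − 9.55); steel cup: 54.3·0.466·(T − 9.55) = 25.3(T − 9.55)
3159 T = 80682 + 14923 + 28744 = 124348
T ≈ 39.36 °C, under the boiling point, so the assumption holds.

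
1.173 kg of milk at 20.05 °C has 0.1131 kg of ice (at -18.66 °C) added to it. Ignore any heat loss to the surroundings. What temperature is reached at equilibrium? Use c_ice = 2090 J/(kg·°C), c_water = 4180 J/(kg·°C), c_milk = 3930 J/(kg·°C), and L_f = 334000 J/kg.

T_f ≈ 9.9 °C

Heat gained plus heat lost sum to zero:
warm ice to 0 °C: 0.1131×2090×(0 − (-18.66)) = 4410.8; latent heat to melt: 0.1131×334000 = 37775; meltwater 0→T: 0.1131×4180×T = 472.76 T; milk: 4609.9(T − 20.05)
5082.6 T = 92428 − 42186 = 50242
T ≈ 9.89 °C — above 0 °C, consistent with complete melting.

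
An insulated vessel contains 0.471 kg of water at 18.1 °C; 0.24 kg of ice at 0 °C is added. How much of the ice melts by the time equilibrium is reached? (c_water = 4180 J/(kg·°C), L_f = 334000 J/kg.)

m_melted ≈ 0.107 kg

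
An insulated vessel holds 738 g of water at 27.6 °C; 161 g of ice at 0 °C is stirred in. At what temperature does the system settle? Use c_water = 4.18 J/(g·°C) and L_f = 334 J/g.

T_f ≈ 8.3 °C

Let T be the final temperature. ΣQ_i = 0:
fusion: m_ice L_f = 161×334 = 53774; warm the meltwater: 672.98 T; water: 3084.8(T − 27.6)
3757.8 T = 85142 − 53774 = 31368
T ≈ 8.35 °C (positive, so assuming full melt was valid).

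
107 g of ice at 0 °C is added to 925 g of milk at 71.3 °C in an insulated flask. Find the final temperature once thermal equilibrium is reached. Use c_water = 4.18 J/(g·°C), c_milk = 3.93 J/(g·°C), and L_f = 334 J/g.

T_f ≈ 54.7 °C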